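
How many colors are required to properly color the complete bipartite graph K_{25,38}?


K_{25,38} is bipartite by definition: the two parts are independent sets, with every edge crossing between them.
Color all vertices in one part with color 1 and all vertices in the other part with color 2.
Since the graph has at least one edge, one color does not suffice.
Chromatic number = 2.

2


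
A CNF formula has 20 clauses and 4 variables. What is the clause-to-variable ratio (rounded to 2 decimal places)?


Clause-to-variable ratio = clauses / variables.
20 / 4 = 5.0.

5.0


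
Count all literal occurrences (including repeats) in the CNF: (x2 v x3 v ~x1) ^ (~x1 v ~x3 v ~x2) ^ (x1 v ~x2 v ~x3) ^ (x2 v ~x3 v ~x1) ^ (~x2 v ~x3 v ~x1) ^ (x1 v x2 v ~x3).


Clause lengths: 3, 3, 3, 3, 3, 3.
Sum = 3 + 3 + 3 + 3 + 3 + 3 = 18.

18


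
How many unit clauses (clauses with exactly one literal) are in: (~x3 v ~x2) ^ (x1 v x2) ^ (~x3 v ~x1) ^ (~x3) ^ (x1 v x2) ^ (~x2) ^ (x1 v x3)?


A unit clause contains exactly one literal.
Unit clauses found: (~x3), (~x2).
Count = 2.

2


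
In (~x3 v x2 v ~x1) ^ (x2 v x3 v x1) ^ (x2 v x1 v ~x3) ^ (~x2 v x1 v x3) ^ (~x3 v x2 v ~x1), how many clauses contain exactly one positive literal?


A definite clause has exactly one positive literal.
Clause 1: 1 positive -> definite
Clause 2: 3 positive -> not definite
Clause 3: 2 positive -> not definite
Clause 4: 2 positive -> not definite
Clause 5: 1 positive -> definite
Definite clause count = 2.

2


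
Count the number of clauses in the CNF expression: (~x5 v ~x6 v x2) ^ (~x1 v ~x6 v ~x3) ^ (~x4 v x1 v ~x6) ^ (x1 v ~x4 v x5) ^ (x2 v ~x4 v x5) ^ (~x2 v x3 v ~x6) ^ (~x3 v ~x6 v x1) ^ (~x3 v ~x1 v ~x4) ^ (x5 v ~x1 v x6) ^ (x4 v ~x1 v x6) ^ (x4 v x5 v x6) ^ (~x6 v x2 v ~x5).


Each group enclosed in parentheses joined by ^ is one clause.
Counting the conjuncts: 12 clauses.

12


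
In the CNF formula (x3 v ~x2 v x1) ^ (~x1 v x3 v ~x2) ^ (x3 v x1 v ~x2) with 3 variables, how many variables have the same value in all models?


Find all satisfying assignments: 6 model(s).
Check which variables have the same value in every model.
No variable is fixed across all models.
Backbone size = 0.

0


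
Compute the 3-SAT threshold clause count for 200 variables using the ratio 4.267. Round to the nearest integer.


The 3-SAT phase transition occurs at approximately 4.267 clauses per variable.
m = 4.267 * 200 = 853.4.
Rounded to nearest integer: 853.

853


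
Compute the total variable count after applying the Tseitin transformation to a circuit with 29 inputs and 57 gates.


The Tseitin transformation introduces one auxiliary variable per gate.
Total variables = inputs + gates = 29 + 57 = 86.

86


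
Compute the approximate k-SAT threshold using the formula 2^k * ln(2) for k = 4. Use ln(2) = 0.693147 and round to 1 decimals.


Using the asymptotic formula: threshold ~ 2^k * ln(2).
2^4 = 16.
16 * 0.693147 = 11.1.

11.1


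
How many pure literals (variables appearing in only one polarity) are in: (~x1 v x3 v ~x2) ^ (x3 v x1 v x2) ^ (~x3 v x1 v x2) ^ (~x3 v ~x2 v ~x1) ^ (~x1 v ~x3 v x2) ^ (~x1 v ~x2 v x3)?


A pure literal appears in only one polarity across all clauses.
No pure literals found.
Count = 0.

0


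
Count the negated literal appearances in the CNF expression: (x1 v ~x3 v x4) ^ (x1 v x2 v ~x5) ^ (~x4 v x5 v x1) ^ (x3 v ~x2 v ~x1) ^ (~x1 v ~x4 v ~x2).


Scan each clause for negated literals.
Clause 1: 1 negative; Clause 2: 1 negative; Clause 3: 1 negative; Clause 4: 2 negative; Clause 5: 3 negative.
Total negative literal occurrences = 8.

8


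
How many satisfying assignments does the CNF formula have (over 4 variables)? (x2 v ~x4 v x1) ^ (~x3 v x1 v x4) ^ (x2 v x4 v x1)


Enumerate all 16 truth assignments over 4 variables.
Test each against every clause.
Satisfying assignments found: 11.

11


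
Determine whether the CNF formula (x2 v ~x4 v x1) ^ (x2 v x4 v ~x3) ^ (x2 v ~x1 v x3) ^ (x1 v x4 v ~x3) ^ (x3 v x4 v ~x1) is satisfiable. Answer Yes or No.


Check all 16 possible truth assignments.
Number of satisfying assignments found: 8.
The formula is satisfiable.

Yes


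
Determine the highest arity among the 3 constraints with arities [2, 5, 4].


The arities are: 2, 5, 4.
Scan for the maximum value.
Maximum arity = 5.

5


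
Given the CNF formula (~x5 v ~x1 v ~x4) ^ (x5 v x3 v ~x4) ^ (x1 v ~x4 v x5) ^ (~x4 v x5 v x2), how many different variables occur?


Identify each distinct variable in the formula.
Variables found: x1, x2, x3, x4, x5.
Total distinct variables = 5.

5


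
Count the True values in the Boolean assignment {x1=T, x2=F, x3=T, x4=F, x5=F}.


The weight is the number of variables assigned True.
True variables: x1, x3.
Weight = 2.

2


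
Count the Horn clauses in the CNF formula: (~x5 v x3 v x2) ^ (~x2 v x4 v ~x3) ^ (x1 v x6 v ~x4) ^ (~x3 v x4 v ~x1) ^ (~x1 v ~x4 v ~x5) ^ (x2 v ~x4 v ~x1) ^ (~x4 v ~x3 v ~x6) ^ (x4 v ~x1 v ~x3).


A Horn clause has at most one positive literal.
Clause 1: 2 positive lit(s) -> not Horn
Clause 2: 1 positive lit(s) -> Horn
Clause 3: 2 positive lit(s) -> not Horn
Clause 4: 1 positive lit(s) -> Horn
Clause 5: 0 positive lit(s) -> Horn
Clause 6: 1 positive lit(s) -> Horn
Clause 7: 0 positive lit(s) -> Horn
Clause 8: 1 positive lit(s) -> Horn
Total Horn clauses = 6.

6


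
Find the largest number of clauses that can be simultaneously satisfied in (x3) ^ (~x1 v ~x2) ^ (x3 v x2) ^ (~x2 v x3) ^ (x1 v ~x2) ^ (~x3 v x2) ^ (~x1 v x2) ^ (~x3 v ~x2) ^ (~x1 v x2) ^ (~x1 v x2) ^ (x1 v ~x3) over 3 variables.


Enumerate all 8 truth assignments.
For each, count how many of the 11 clauses are satisfied.
The formula is not fully satisfiable, so the maximum is below 11.
Maximum simultaneously satisfiable clauses = 9.

9


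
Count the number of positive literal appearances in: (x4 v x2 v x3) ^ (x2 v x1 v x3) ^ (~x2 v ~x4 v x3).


Scan each clause for unnegated literals.
Clause 1: 3 positive; Clause 2: 3 positive; Clause 3: 1 positive.
Total positive literal occurrences = 7.

7


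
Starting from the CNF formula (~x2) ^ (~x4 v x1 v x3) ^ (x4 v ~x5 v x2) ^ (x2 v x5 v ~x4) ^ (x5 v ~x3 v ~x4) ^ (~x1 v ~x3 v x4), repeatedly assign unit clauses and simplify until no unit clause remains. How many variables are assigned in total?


Unit propagation repeatedly assigns the literal in any unit clause, then simplifies.
Assignments in order: x2 = F.
No further unit clauses remain.
Total variables assigned = 1.

1


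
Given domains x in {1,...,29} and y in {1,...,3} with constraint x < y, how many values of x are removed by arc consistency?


For the constraint x < y, x needs a supporting value in y's domain.
x can be at most 2 (one less than y's maximum).
Valid x values from domain: 2 out of 29.
Pruned = 29 - 2 = 27.

27


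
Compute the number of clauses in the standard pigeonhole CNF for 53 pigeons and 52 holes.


The PHP encoding has two parts:
1) At-least-one-hole clauses: 53 (one per pigeon, each with 52 literals).
2) At-most-one-pigeon-per-hole clauses: 52 holes * C(53,2) = 52 * 1378 = 71656.
Total clauses = 53 + 71656 = 71709.

71709


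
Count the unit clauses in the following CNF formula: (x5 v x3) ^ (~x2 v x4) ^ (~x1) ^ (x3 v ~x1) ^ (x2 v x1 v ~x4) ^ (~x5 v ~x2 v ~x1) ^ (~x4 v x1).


A unit clause contains exactly one literal.
Unit clauses found: (~x1).
Count = 1.

1


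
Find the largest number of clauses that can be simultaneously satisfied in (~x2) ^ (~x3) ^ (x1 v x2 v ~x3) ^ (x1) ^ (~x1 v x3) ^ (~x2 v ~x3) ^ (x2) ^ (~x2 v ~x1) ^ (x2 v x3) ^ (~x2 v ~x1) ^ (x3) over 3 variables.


Enumerate all 8 truth assignments.
For each, count how many of the 11 clauses are satisfied.
The formula is not fully satisfiable, so the maximum is below 11.
Maximum simultaneously satisfiable clauses = 9.

9


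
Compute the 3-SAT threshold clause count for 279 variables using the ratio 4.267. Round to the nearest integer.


The 3-SAT phase transition occurs at approximately 4.267 clauses per variable.
m = 4.267 * 279 = 1190.493.
Rounded to nearest integer: 1190.

1190


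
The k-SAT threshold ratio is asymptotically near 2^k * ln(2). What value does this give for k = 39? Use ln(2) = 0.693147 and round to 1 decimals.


Using the asymptotic formula: threshold ~ 2^k * ln(2).
2^39 = 549755813888.
549755813888 * 0.693147 = 381061593129.0.

381061593129.0


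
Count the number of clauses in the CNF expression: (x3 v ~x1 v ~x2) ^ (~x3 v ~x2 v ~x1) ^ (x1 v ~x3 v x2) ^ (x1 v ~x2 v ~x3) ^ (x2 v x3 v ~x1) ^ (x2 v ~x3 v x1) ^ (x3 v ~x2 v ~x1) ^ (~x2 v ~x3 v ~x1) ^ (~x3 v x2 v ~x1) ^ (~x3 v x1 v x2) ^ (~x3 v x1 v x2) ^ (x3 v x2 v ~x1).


Each group enclosed in parentheses joined by ^ is one clause.
Counting the conjuncts: 12 clauses.

12


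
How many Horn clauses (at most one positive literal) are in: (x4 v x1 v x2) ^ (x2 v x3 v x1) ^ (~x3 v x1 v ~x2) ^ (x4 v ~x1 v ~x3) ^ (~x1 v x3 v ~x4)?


A Horn clause has at most one positive literal.
Clause 1: 3 positive lit(s) -> not Horn
Clause 2: 3 positive lit(s) -> not Horn
Clause 3: 1 positive lit(s) -> Horn
Clause 4: 1 positive lit(s) -> Horn
Clause 5: 1 positive lit(s) -> Horn
Total Horn clauses = 3.

3


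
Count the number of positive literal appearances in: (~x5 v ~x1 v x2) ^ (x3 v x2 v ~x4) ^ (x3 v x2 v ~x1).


Scan each clause for unnegated literals.
Clause 1: 1 positive; Clause 2: 2 positive; Clause 3: 2 positive.
Total positive literal occurrences = 5.

5


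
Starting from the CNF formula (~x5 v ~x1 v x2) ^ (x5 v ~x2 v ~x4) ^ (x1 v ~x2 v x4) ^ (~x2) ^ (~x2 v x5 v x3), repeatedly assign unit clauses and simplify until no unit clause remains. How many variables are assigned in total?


Unit propagation repeatedly assigns the literal in any unit clause, then simplifies.
Assignments in order: x2 = F.
No further unit clauses remain.
Total variables assigned = 1.

1


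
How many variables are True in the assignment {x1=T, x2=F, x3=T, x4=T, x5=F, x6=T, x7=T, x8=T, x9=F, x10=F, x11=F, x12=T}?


The weight is the number of variables assigned True.
True variables: x1, x3, x4, x6, x7, x8, x12.
Weight = 7.

7


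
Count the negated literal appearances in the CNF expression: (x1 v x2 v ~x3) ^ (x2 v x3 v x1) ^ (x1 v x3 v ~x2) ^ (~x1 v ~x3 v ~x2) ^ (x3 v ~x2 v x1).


Scan each clause for negated literals.
Clause 1: 1 negative; Clause 2: 0 negative; Clause 3: 1 negative; Clause 4: 3 negative; Clause 5: 1 negative.
Total negative literal occurrences = 6.

6


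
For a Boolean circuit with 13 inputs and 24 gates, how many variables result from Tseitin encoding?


The Tseitin transformation introduces one auxiliary variable per gate.
Total variables = inputs + gates = 13 + 24 = 37.

37


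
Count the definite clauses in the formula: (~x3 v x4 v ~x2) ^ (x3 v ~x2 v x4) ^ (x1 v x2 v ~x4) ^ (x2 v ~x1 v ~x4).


A definite clause has exactly one positive literal.
Clause 1: 1 positive -> definite
Clause 2: 2 positive -> not definite
Clause 3: 2 positive -> not definite
Clause 4: 1 positive -> definite
Definite clause count = 2.

2


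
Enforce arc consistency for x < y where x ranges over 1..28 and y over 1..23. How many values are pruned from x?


For the constraint x < y, x needs a supporting value in y's domain.
x can be at most 22 (one less than y's maximum).
Valid x values from domain: 22 out of 28.
Pruned = 28 - 22 = 6.

6


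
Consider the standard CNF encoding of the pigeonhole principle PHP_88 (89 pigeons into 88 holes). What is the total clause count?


The PHP encoding has two parts:
1) At-least-one-hole clauses: 89 (one per pigeon, each with 88 literals).
2) At-most-one-pigeon-per-hole clauses: 88 holes * C(89,2) = 88 * 3916 = 344608.
Total clauses = 89 + 344608 = 344697.

344697


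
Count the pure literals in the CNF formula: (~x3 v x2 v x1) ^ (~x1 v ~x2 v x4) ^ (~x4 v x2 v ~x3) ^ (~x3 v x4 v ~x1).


A pure literal appears in only one polarity across all clauses.
Pure literals: x3 (negative only).
Count = 1.

1


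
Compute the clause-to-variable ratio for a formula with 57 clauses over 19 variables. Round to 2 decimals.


Clause-to-variable ratio = clauses / variables.
57 / 19 = 3.0.

3.0


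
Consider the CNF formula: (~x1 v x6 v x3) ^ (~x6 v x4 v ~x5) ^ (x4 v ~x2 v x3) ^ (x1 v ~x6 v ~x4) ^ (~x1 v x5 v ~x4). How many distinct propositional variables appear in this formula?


Identify each distinct variable in the formula.
Variables found: x1, x2, x3, x4, x5, x6.
Total distinct variables = 6.

6


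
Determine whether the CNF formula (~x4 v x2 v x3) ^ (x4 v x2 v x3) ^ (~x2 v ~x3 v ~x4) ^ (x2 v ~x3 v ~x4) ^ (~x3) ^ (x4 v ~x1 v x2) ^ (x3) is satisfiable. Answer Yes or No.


Check all 16 possible truth assignments.
Number of satisfying assignments found: 0.
The formula is unsatisfiable.

No


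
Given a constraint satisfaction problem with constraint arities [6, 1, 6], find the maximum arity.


The arities are: 6, 1, 6.
Scan for the maximum value.
Maximum arity = 6.

6


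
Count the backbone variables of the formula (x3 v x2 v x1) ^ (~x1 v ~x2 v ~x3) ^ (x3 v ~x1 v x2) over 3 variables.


Find all satisfying assignments: 5 model(s).
Check which variables have the same value in every model.
No variable is fixed across all models.
Backbone size = 0.

0


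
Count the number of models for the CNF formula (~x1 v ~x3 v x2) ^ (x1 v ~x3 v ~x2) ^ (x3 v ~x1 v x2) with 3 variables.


Enumerate all 8 truth assignments over 3 variables.
Test each against every clause.
Satisfying assignments found: 5.

5


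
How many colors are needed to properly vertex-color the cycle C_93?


An odd cycle cannot be 2-colored: alternating two colors around the cycle returns to the start with a conflict.
Since 93 is odd, three colors are required (and three suffice).
Chromatic number = 3.

3


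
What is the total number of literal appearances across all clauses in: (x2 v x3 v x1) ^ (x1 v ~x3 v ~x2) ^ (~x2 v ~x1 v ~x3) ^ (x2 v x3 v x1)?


Clause lengths: 3, 3, 3, 3.
Sum = 3 + 3 + 3 + 3 = 12.

12


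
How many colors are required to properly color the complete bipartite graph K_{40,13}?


K_{40,13} is bipartite by definition: the two parts are independent sets, with every edge crossing between them.
Color all vertices in one part with color 1 and all vertices in the other part with color 2.
Since the graph has at least one edge, one color does not suffice.
Chromatic number = 2.

2


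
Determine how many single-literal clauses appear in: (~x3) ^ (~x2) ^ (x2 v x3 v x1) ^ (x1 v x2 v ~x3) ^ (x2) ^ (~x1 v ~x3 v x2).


A unit clause contains exactly one literal.
Unit clauses found: (~x3), (~x2), (x2).
Count = 3.

3


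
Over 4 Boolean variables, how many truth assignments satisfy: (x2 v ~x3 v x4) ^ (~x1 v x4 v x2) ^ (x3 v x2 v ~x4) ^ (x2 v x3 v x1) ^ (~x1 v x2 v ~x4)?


Enumerate all 16 truth assignments over 4 variables.
Test each against every clause.
Satisfying assignments found: 9.

9


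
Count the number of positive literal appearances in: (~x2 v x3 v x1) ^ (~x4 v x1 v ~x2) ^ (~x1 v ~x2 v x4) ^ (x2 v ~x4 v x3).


Scan each clause for unnegated literals.
Clause 1: 2 positive; Clause 2: 1 positive; Clause 3: 1 positive; Clause 4: 2 positive.
Total positive literal occurrences = 6.

6


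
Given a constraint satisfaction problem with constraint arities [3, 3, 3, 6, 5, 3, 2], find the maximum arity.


The arities are: 3, 3, 3, 6, 5, 3, 2.
Scan for the maximum value.
Maximum arity = 6.

6


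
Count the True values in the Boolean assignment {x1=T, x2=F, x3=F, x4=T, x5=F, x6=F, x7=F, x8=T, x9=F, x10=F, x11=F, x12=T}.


The weight is the number of variables assigned True.
True variables: x1, x4, x8, x12.
Weight = 4.

4


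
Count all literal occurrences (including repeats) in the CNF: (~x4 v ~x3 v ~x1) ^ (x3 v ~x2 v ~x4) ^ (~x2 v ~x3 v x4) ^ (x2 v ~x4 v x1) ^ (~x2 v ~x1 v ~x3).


Clause lengths: 3, 3, 3, 3, 3.
Sum = 3 + 3 + 3 + 3 + 3 = 15.

15


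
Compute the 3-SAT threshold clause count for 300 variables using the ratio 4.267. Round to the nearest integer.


The 3-SAT phase transition occurs at approximately 4.267 clauses per variable.
m = 4.267 * 300 = 1280.1.
Rounded to nearest integer: 1280.

1280


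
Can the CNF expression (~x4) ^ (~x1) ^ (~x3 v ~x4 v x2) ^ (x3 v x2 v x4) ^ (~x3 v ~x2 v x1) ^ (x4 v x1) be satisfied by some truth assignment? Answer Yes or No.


Check all 16 possible truth assignments.
Number of satisfying assignments found: 0.
The formula is unsatisfiable.

No


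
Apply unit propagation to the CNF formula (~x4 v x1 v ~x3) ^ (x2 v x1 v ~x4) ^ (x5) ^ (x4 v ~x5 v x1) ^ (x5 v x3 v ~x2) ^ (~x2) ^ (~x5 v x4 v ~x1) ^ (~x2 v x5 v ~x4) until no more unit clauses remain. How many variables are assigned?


Unit propagation repeatedly assigns the literal in any unit clause, then simplifies.
Assignments in order: x5 = T, x2 = F.
No further unit clauses remain.
Total variables assigned = 2.

2


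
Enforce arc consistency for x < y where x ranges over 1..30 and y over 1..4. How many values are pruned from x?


For the constraint x < y, x needs a supporting value in y's domain.
x can be at most 3 (one less than y's maximum).
Valid x values from domain: 3 out of 30.
Pruned = 30 - 3 = 27.

27


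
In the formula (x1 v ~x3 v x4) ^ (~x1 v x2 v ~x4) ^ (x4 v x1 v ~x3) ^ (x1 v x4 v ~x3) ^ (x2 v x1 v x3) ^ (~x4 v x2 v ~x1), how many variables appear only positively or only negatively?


A pure literal appears in only one polarity across all clauses.
Pure literals: x2 (positive only).
Count = 1.

1


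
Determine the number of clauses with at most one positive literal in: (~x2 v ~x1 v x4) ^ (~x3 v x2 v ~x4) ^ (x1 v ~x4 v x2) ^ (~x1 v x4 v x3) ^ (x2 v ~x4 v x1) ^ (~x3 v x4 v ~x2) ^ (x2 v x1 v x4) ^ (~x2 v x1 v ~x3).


A Horn clause has at most one positive literal.
Clause 1: 1 positive lit(s) -> Horn
Clause 2: 1 positive lit(s) -> Horn
Clause 3: 2 positive lit(s) -> not Horn
Clause 4: 2 positive lit(s) -> not Horn
Clause 5: 2 positive lit(s) -> not Horn
Clause 6: 1 positive lit(s) -> Horn
Clause 7: 3 positive lit(s) -> not Horn
Clause 8: 1 positive lit(s) -> Horn
Total Horn clauses = 4.

4


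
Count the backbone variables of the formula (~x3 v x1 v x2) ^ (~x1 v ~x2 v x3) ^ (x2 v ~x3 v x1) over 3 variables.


Find all satisfying assignments: 6 model(s).
Check which variables have the same value in every model.
No variable is fixed across all models.
Backbone size = 0.

0


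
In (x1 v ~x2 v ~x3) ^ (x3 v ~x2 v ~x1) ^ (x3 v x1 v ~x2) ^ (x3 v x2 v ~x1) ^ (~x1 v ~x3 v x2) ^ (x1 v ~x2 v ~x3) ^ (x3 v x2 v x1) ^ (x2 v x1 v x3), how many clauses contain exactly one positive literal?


A definite clause has exactly one positive literal.
Clause 1: 1 positive -> definite
Clause 2: 1 positive -> definite
Clause 3: 2 positive -> not definite
Clause 4: 2 positive -> not definite
Clause 5: 1 positive -> definite
Clause 6: 1 positive -> definite
Clause 7: 3 positive -> not definite
Clause 8: 3 positive -> not definite
Definite clause count = 4.

4


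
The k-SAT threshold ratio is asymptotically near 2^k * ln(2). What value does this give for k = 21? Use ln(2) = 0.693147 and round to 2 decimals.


Using the asymptotic formula: threshold ~ 2^k * ln(2).
2^21 = 2097152.
2097152 * 0.693147 = 1453634.62.

1453634.62


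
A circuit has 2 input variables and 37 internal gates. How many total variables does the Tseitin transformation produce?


The Tseitin transformation introduces one auxiliary variable per gate.
Total variables = inputs + gates = 2 + 37 = 39.

39


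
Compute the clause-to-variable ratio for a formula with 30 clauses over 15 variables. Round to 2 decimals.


Clause-to-variable ratio = clauses / variables.
30 / 15 = 2.0.

2.0


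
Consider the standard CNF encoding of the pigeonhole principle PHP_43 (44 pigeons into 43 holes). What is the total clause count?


The PHP encoding has two parts:
1) At-least-one-hole clauses: 44 (one per pigeon, each with 43 literals).
2) At-most-one-pigeon-per-hole clauses: 43 holes * C(44,2) = 43 * 946 = 40678.
Total clauses = 44 + 40678 = 40722.

40722


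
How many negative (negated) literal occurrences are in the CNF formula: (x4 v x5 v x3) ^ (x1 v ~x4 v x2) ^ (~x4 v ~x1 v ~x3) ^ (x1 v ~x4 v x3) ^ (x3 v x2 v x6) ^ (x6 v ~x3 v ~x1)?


Scan each clause for negated literals.
Clause 1: 0 negative; Clause 2: 1 negative; Clause 3: 3 negative; Clause 4: 1 negative; Clause 5: 0 negative; Clause 6: 2 negative.
Total negative literal occurrences = 7.

7


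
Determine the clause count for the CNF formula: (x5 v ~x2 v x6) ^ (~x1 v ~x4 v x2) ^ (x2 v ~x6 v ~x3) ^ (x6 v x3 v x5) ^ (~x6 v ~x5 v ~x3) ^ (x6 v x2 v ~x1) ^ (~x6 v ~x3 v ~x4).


Each group enclosed in parentheses joined by ^ is one clause.
Counting the conjuncts: 7 clauses.

7


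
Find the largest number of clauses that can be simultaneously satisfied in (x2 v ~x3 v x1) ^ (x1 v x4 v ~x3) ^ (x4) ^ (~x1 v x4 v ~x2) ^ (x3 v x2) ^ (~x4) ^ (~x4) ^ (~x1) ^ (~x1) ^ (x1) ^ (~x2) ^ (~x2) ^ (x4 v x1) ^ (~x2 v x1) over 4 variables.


Enumerate all 16 truth assignments.
For each, count how many of the 14 clauses are satisfied.
The formula is not fully satisfiable, so the maximum is below 14.
Maximum simultaneously satisfiable clauses = 11.

11


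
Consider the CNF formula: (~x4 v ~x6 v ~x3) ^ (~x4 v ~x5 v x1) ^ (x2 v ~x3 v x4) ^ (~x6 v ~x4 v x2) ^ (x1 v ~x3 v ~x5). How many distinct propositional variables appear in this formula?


Identify each distinct variable in the formula.
Variables found: x1, x2, x3, x4, x5, x6.
Total distinct variables = 6.

6


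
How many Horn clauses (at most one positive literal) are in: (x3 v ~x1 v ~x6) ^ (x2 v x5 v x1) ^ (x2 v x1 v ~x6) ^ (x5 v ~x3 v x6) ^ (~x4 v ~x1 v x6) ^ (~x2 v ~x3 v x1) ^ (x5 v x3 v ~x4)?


A Horn clause has at most one positive literal.
Clause 1: 1 positive lit(s) -> Horn
Clause 2: 3 positive lit(s) -> not Horn
Clause 3: 2 positive lit(s) -> not Horn
Clause 4: 2 positive lit(s) -> not Horn
Clause 5: 1 positive lit(s) -> Horn
Clause 6: 1 positive lit(s) -> Horn
Clause 7: 2 positive lit(s) -> not Horn
Total Horn clauses = 3.

3


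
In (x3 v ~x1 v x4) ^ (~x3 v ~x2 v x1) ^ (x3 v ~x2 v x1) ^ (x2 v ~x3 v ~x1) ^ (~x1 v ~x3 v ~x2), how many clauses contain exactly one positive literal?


A definite clause has exactly one positive literal.
Clause 1: 2 positive -> not definite
Clause 2: 1 positive -> definite
Clause 3: 2 positive -> not definite
Clause 4: 1 positive -> definite
Clause 5: 0 positive -> not definite
Definite clause count = 2.

2


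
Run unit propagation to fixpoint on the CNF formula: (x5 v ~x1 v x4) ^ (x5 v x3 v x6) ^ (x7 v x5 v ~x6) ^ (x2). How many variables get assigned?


Unit propagation repeatedly assigns the literal in any unit clause, then simplifies.
Assignments in order: x2 = T.
No further unit clauses remain.
Total variables assigned = 1.

1


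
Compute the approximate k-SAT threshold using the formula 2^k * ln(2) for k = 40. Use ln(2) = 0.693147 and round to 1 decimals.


Using the asymptotic formula: threshold ~ 2^k * ln(2).
2^40 = 1099511627776.
1099511627776 * 0.693147 = 762123186258.1.

762123186258.1


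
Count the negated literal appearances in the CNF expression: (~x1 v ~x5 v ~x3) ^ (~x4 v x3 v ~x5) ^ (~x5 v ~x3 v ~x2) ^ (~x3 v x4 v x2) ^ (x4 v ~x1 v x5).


Scan each clause for negated literals.
Clause 1: 3 negative; Clause 2: 2 negative; Clause 3: 3 negative; Clause 4: 1 negative; Clause 5: 1 negative.
Total negative literal occurrences = 10.

10


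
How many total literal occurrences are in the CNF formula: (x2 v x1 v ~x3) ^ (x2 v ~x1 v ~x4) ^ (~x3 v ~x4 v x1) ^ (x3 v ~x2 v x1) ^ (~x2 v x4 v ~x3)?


Clause lengths: 3, 3, 3, 3, 3.
Sum = 3 + 3 + 3 + 3 + 3 = 15.

15


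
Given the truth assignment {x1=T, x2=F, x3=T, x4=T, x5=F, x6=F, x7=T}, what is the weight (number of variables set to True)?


The weight is the number of variables assigned True.
True variables: x1, x3, x4, x7.
Weight = 4.

4


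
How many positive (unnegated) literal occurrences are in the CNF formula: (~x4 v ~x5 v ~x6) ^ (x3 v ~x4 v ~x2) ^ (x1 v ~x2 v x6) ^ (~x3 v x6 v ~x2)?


Scan each clause for unnegated literals.
Clause 1: 0 positive; Clause 2: 1 positive; Clause 3: 2 positive; Clause 4: 1 positive.
Total positive literal occurrences = 4.

4


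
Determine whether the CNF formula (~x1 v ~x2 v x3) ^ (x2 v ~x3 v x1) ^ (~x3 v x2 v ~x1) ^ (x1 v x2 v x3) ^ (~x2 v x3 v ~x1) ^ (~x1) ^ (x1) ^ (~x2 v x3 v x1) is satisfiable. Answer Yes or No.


Check all 8 possible truth assignments.
Number of satisfying assignments found: 0.
The formula is unsatisfiable.

No


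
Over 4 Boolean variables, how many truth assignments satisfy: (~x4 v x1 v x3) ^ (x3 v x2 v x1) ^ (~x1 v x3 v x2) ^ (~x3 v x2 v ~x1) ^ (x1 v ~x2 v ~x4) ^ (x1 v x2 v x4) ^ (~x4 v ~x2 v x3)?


Enumerate all 16 truth assignments over 4 variables.
Test each against every clause.
Satisfying assignments found: 6.

6


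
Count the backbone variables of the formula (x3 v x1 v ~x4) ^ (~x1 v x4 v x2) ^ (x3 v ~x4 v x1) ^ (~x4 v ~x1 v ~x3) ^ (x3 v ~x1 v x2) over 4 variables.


Find all satisfying assignments: 9 model(s).
Check which variables have the same value in every model.
No variable is fixed across all models.
Backbone size = 0.

0


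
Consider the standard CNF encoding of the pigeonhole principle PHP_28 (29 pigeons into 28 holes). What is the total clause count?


The PHP encoding has two parts:
1) At-least-one-hole clauses: 29 (one per pigeon, each with 28 literals).
2) At-most-one-pigeon-per-hole clauses: 28 holes * C(29,2) = 28 * 406 = 11368.
Total clauses = 29 + 11368 = 11397.

11397


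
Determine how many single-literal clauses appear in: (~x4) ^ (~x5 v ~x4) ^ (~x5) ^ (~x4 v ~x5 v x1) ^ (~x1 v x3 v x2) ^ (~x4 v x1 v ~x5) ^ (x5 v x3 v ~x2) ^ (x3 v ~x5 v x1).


A unit clause contains exactly one literal.
Unit clauses found: (~x4), (~x5).
Count = 2.

2


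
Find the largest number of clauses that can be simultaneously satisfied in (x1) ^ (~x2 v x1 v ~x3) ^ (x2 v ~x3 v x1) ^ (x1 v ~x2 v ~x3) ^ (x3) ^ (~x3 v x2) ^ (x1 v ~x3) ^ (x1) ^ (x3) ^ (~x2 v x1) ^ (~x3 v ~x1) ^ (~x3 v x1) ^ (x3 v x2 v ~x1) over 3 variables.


Enumerate all 8 truth assignments.
For each, count how many of the 13 clauses are satisfied.
The formula is not fully satisfiable, so the maximum is below 13.
Maximum simultaneously satisfiable clauses = 12.

12


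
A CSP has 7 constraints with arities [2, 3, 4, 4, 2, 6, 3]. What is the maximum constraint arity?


The arities are: 2, 3, 4, 4, 2, 6, 3.
Scan for the maximum value.
Maximum arity = 6.

6


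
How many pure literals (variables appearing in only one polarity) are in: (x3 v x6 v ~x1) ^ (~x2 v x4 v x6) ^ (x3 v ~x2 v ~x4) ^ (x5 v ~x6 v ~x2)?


A pure literal appears in only one polarity across all clauses.
Pure literals: x1 (negative only), x2 (negative only), x3 (positive only), x5 (positive only).
Count = 4.

4


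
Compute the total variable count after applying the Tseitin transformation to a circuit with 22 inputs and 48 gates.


The Tseitin transformation introduces one auxiliary variable per gate.
Total variables = inputs + gates = 22 + 48 = 70.

70


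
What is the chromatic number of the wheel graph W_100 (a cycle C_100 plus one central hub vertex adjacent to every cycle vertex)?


W_100 consists of the cycle C_100 together with a hub vertex adjacent to every cycle vertex.
The cycle C_100 needs 2 colors (even cycle -> 2).
The hub is adjacent to every cycle vertex, so it must receive a new color distinct from all of them.
Chromatic number = 2 + 1 = 3.

3


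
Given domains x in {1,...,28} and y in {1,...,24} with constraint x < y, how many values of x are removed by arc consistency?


For the constraint x < y, x needs a supporting value in y's domain.
x can be at most 23 (one less than y's maximum).
Valid x values from domain: 23 out of 28.
Pruned = 28 - 23 = 5.

5


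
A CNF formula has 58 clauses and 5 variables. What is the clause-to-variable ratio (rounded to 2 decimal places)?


Clause-to-variable ratio = clauses / variables.
58 / 5 = 11.6.

11.6


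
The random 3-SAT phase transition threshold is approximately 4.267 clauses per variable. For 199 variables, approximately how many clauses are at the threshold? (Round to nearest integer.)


The 3-SAT phase transition occurs at approximately 4.267 clauses per variable.
m = 4.267 * 199 = 849.133.
Rounded to nearest integer: 849.

849


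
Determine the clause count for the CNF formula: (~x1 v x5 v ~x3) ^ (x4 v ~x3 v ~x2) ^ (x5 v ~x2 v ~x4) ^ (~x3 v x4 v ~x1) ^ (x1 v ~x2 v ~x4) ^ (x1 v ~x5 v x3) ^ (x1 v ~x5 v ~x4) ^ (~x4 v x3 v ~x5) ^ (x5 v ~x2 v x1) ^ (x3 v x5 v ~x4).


Each group enclosed in parentheses joined by ^ is one clause.
Counting the conjuncts: 10 clauses.

10


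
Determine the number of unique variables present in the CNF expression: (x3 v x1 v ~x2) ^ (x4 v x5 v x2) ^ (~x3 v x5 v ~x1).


Identify each distinct variable in the formula.
Variables found: x1, x2, x3, x4, x5.
Total distinct variables = 5.

5


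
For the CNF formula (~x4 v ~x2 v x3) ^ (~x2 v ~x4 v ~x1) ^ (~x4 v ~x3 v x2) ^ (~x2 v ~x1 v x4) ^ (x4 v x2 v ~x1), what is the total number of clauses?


Each group enclosed in parentheses joined by ^ is one clause.
Counting the conjuncts: 5 clauses.

5


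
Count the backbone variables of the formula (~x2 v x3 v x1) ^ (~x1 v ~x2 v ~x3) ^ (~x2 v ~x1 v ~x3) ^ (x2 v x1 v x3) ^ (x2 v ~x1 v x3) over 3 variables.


Find all satisfying assignments: 4 model(s).
Check which variables have the same value in every model.
No variable is fixed across all models.
Backbone size = 0.

0


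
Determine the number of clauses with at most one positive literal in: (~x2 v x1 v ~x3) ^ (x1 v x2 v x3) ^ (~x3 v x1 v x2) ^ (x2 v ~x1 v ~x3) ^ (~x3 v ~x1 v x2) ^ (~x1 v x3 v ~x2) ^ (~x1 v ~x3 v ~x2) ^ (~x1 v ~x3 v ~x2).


A Horn clause has at most one positive literal.
Clause 1: 1 positive lit(s) -> Horn
Clause 2: 3 positive lit(s) -> not Horn
Clause 3: 2 positive lit(s) -> not Horn
Clause 4: 1 positive lit(s) -> Horn
Clause 5: 1 positive lit(s) -> Horn
Clause 6: 1 positive lit(s) -> Horn
Clause 7: 0 positive lit(s) -> Horn
Clause 8: 0 positive lit(s) -> Horn
Total Horn clauses = 6.

6


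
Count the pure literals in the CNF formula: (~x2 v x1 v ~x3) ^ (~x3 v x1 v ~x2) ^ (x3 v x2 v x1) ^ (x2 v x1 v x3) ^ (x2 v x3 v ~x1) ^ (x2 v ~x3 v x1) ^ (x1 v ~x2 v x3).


A pure literal appears in only one polarity across all clauses.
No pure literals found.
Count = 0.

0


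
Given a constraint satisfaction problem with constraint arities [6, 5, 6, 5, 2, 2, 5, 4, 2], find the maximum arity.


The arities are: 6, 5, 6, 5, 2, 2, 5, 4, 2.
Scan for the maximum value.
Maximum arity = 6.

6


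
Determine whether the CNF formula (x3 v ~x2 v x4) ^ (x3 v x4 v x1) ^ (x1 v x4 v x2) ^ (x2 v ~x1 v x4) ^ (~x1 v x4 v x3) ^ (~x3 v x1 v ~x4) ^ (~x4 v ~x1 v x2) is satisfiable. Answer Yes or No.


Check all 16 possible truth assignments.
Number of satisfying assignments found: 6.
The formula is satisfiable.

Yes


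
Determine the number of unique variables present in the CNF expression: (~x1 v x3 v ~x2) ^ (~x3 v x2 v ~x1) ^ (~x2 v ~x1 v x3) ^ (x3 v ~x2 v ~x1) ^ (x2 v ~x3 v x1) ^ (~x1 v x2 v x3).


Identify each distinct variable in the formula.
Variables found: x1, x2, x3.
Total distinct variables = 3.

3


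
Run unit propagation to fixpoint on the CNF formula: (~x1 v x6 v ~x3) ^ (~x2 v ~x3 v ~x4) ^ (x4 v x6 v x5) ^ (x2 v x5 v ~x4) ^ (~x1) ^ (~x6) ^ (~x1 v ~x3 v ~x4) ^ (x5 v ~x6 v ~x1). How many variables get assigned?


Unit propagation repeatedly assigns the literal in any unit clause, then simplifies.
Assignments in order: x1 = F, x6 = F.
No further unit clauses remain.
Total variables assigned = 2.

2


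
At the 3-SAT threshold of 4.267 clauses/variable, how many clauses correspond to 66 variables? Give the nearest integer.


The 3-SAT phase transition occurs at approximately 4.267 clauses per variable.
m = 4.267 * 66 = 281.622.
Rounded to nearest integer: 282.

282


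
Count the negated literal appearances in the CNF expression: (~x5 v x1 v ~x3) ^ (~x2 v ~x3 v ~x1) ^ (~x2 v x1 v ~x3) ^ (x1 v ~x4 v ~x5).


Scan each clause for negated literals.
Clause 1: 2 negative; Clause 2: 3 negative; Clause 3: 2 negative; Clause 4: 2 negative.
Total negative literal occurrences = 9.

9


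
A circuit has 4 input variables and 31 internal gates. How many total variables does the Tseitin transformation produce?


The Tseitin transformation introduces one auxiliary variable per gate.
Total variables = inputs + gates = 4 + 31 = 35.

35


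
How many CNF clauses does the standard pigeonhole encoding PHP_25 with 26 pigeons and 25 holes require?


The PHP encoding has two parts:
1) At-least-one-hole clauses: 26 (one per pigeon, each with 25 literals).
2) At-most-one-pigeon-per-hole clauses: 25 holes * C(26,2) = 25 * 325 = 8125.
Total clauses = 26 + 8125 = 8151.

8151


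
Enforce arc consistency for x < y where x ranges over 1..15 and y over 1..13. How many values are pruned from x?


For the constraint x < y, x needs a supporting value in y's domain.
x can be at most 12 (one less than y's maximum).
Valid x values from domain: 12 out of 15.
Pruned = 15 - 12 = 3.

3


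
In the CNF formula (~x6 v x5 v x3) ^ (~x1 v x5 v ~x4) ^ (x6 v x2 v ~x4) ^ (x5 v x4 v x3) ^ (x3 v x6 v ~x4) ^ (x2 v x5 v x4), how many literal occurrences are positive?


Scan each clause for unnegated literals.
Clause 1: 2 positive; Clause 2: 1 positive; Clause 3: 2 positive; Clause 4: 3 positive; Clause 5: 2 positive; Clause 6: 3 positive.
Total positive literal occurrences = 13.

13


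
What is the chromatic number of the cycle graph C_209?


An odd cycle cannot be 2-colored: alternating two colors around the cycle returns to the start with a conflict.
Since 209 is odd, three colors are required (and three suffice).
Chromatic number = 3.

3


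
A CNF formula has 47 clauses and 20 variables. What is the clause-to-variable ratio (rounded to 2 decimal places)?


Clause-to-variable ratio = clauses / variables.
47 / 20 = 2.35.

2.35


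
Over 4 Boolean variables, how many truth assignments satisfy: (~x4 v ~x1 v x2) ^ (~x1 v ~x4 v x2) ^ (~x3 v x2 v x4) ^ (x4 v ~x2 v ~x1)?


Enumerate all 16 truth assignments over 4 variables.
Test each against every clause.
Satisfying assignments found: 10.

10


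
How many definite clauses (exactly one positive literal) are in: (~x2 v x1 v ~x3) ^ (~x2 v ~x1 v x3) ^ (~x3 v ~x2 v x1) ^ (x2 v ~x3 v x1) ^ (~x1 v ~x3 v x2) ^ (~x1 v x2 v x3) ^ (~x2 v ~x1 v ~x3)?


A definite clause has exactly one positive literal.
Clause 1: 1 positive -> definite
Clause 2: 1 positive -> definite
Clause 3: 1 positive -> definite
Clause 4: 2 positive -> not definite
Clause 5: 1 positive -> definite
Clause 6: 2 positive -> not definite
Clause 7: 0 positive -> not definite
Definite clause count = 4.

4


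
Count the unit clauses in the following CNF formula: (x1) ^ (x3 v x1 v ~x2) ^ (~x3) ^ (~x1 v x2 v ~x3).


A unit clause contains exactly one literal.
Unit clauses found: (x1), (~x3).
Count = 2.

2


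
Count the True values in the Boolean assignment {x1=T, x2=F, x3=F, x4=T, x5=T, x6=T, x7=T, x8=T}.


The weight is the number of variables assigned True.
True variables: x1, x4, x5, x6, x7, x8.
Weight = 6.

6


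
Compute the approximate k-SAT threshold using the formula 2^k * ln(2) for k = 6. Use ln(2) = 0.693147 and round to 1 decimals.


Using the asymptotic formula: threshold ~ 2^k * ln(2).
2^6 = 64.
64 * 0.693147 = 44.4.

44.4


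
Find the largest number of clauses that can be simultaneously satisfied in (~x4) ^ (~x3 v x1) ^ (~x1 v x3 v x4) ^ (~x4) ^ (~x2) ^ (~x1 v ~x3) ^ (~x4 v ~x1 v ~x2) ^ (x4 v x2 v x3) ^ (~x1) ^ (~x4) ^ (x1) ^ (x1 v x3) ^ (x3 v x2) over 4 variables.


Enumerate all 16 truth assignments.
For each, count how many of the 13 clauses are satisfied.
The formula is not fully satisfiable, so the maximum is below 13.
Maximum simultaneously satisfiable clauses = 11.

11


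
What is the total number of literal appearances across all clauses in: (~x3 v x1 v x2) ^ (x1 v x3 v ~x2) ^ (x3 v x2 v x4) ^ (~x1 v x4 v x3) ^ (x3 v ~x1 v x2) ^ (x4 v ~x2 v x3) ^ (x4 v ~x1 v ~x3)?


Clause lengths: 3, 3, 3, 3, 3, 3, 3.
Sum = 3 + 3 + 3 + 3 + 3 + 3 + 3 = 21.

21


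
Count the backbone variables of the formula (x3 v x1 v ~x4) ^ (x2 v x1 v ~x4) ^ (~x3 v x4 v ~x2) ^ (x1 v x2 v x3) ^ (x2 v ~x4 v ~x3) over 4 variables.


Find all satisfying assignments: 9 model(s).
Check which variables have the same value in every model.
No variable is fixed across all models.
Backbone size = 0.

0


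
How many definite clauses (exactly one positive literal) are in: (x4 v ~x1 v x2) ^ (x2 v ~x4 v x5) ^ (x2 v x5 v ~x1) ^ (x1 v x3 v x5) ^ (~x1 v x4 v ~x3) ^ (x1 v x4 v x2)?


A definite clause has exactly one positive literal.
Clause 1: 2 positive -> not definite
Clause 2: 2 positive -> not definite
Clause 3: 2 positive -> not definite
Clause 4: 3 positive -> not definite
Clause 5: 1 positive -> definite
Clause 6: 3 positive -> not definite
Definite clause count = 1.

1


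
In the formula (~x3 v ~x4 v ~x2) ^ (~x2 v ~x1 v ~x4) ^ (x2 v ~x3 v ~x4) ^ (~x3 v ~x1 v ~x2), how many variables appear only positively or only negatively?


A pure literal appears in only one polarity across all clauses.
Pure literals: x1 (negative only), x3 (negative only), x4 (negative only).
Count = 3.

3


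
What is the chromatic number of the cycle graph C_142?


A cycle on an even number of vertices is bipartite: alternate two colors around the cycle.
Since 142 is even, two colors suffice, and at least two are needed because the graph has edges.
Chromatic number = 2.

2


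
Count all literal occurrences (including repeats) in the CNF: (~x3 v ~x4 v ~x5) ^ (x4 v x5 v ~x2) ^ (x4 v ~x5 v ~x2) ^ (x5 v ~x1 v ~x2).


Clause lengths: 3, 3, 3, 3.
Sum = 3 + 3 + 3 + 3 = 12.

12


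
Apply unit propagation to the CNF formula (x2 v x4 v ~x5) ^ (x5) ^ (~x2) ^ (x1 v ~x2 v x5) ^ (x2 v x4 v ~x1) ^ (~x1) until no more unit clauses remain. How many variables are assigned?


Unit propagation repeatedly assigns the literal in any unit clause, then simplifies.
Assignments in order: x5 = T, x2 = F, x4 = T, x1 = F.
No further unit clauses remain.
Total variables assigned = 4.

4


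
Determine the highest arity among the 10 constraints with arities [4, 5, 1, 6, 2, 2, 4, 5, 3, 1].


The arities are: 4, 5, 1, 6, 2, 2, 4, 5, 3, 1.
Scan for the maximum value.
Maximum arity = 6.

6


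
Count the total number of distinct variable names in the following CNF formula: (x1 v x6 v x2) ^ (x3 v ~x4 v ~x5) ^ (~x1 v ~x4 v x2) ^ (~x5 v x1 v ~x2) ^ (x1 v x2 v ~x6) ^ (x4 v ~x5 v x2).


Identify each distinct variable in the formula.
Variables found: x1, x2, x3, x4, x5, x6.
Total distinct variables = 6.

6


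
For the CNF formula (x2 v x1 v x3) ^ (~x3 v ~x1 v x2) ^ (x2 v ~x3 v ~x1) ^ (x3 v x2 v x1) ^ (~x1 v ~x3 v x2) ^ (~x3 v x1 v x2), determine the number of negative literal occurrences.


Scan each clause for negated literals.
Clause 1: 0 negative; Clause 2: 2 negative; Clause 3: 2 negative; Clause 4: 0 negative; Clause 5: 2 negative; Clause 6: 1 negative.
Total negative literal occurrences = 7.

7


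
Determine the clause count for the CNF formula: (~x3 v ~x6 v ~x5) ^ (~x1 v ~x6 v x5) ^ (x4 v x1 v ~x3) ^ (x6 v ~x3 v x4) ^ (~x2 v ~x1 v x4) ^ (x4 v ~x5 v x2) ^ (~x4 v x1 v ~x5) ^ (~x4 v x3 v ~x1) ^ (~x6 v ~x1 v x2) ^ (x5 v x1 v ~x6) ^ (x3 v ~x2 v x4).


Each group enclosed in parentheses joined by ^ is one clause.
Counting the conjuncts: 11 clauses.

11


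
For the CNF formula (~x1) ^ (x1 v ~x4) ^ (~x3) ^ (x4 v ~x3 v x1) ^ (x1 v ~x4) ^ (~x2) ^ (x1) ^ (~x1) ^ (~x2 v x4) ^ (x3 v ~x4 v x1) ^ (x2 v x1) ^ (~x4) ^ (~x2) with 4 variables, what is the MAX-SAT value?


Enumerate all 16 truth assignments.
For each, count how many of the 13 clauses are satisfied.
The formula is not fully satisfiable, so the maximum is below 13.
Maximum simultaneously satisfiable clauses = 11.

11
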